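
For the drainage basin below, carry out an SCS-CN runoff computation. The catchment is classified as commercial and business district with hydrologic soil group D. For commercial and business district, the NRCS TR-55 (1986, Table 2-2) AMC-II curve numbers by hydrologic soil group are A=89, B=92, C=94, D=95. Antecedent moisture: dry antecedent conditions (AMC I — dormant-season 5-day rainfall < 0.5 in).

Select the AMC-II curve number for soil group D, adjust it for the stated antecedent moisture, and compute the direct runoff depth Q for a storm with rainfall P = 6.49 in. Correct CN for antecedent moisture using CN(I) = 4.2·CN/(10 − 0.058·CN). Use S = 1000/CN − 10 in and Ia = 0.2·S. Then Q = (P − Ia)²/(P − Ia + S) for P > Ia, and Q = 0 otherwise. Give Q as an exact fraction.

Q = 61976600401/11928144900 in ≈ 5.196 in

NRCS table: commercial and business district, soil group D → CN(II) = 95
Adjust CN=95 to AMC I: 4.2·95/(10 − 0.058·95) → 399 ÷ (449/100) = 39900/449 ≈ 88.864
S = 1000/(39900/449) − 10 = 500/399 in ≈ 1.253 in
Ia = 0.2S: 0.2·1.253 = 0.251 in (exactly 100/399)
P − Ia = 6.490 − 0.251 = 248951/39900 ≈ 6.239 in (> 0, runoff occurs)
Q = (248951/39900)²/((248951/39900) + 500/399) = (61976600401/1592010000)/(298951/39900) = 61976600401/11928144900 in ≈ 5.196 in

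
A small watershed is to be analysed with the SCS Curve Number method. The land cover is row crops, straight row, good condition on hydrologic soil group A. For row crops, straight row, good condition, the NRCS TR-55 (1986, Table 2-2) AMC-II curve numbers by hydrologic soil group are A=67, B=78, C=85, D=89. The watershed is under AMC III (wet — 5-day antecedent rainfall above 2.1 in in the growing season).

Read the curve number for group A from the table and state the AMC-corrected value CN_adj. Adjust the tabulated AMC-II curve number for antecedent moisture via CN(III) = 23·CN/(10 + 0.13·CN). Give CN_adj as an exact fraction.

CN_adj = 154100/1871 ≈ 82.362

NRCS table: row crops, straight row, good condition, soil group A → CN(II) = 67
Wet (AMC III): CN(III) = 23·67/(10 + 0.13·67) = 1541/(1871/100) = 154100/1871 ≈ 82.362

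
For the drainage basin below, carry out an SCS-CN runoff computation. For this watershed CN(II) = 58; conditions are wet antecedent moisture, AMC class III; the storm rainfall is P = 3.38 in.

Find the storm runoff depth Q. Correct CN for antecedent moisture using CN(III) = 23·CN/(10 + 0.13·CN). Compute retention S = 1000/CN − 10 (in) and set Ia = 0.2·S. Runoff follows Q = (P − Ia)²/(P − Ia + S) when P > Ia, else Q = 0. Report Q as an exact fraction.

Q = 8413108729/6560712050 in ≈ 1.282 in

Wet (AMC III): CN(III) = 23·58/(10 + 0.13·58) = 1334/(877/50) = 66700/877 ≈ 76.055
Max retention: S = 1000/(66700/877) − 10 = 2100/667 in (≈ 3.148 in)
Initial abstraction Ia = S/5 = (2100/667)/5 = 420/667 ≈ 0.630 in
Since P=3.380 > Ia=0.630: effective rainfall P−Ia = 91723/33350 in
Runoff Q = (P−Ia)²/(P−Ia+S) = (2.750)²/(2.750+3.148) = 8413108729/6560712050 ≈ 1.282 in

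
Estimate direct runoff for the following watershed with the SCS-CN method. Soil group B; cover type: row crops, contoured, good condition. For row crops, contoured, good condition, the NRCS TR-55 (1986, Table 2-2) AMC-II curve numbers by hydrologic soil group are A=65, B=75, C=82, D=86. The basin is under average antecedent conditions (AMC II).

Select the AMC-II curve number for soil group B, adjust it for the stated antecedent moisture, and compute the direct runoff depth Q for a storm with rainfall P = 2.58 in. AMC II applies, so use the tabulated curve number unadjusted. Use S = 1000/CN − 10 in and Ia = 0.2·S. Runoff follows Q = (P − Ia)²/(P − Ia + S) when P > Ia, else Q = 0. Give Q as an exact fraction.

NRCS table: row crops, contoured, good condition, soil group B → CN(II) = 75
Average conditions: CN = 75 (no AMC adjustment).
Retention S: 1000/CN − 10 with CN=75.000 → S = 10/3 ≈ 3.333 in
Initial abstraction Ia = S/5 = (10/3)/5 = 2/3 ≈ 0.667 in
Since P=2.580 > Ia=0.667: effective rainfall P−Ia = 287/150 in
Runoff Q = (P−Ia)²/(P−Ia+S) = (1.913)²/(1.913+3.333) = 82369/118050 ≈ 0.698 in

Q = 82369/118050 in ≈ 0.698 in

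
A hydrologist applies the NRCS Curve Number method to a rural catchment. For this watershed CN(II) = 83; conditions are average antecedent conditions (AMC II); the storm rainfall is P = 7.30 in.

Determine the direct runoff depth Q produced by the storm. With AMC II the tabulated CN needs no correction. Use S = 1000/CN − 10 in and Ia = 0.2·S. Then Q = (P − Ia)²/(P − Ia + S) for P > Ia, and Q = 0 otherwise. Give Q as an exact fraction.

Q = 32706961/6157770 in ≈ 5.311 in

CN(II) = 83; AMC II needs no correction.
Max retention: S = 1000/83 − 10 = 170/83 in (≈ 2.048 in)
Ia = 0.2S: 0.2·2.048 = 0.410 in (exactly 34/83)
Excess rainfall: 7.300 − 0.410 = 6.890 in; P > Ia so Q > 0
Q: (5719/830)² ÷ (7419/830) = 32706961/6157770 in (≈ 5.311 in)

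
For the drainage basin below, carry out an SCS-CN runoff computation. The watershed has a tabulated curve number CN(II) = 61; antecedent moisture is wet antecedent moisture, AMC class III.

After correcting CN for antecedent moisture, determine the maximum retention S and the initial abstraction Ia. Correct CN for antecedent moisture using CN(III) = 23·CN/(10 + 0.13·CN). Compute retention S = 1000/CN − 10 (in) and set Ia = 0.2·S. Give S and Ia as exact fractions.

S = 3900/1403 in ≈ 2.780 in; Ia = 780/1403 in ≈ 0.556 in

Adjust CN=61 to AMC III: 23·61/(10 + 0.13·61) → 1403 ÷ (1793/100) = 140300/1793 ≈ 78.249
S = 1000/(140300/1793) − 10 = 3900/1403 in ≈ 2.780 in
Ia = 0.2S: 0.2·2.780 = 0.556 in (exactly 780/1403)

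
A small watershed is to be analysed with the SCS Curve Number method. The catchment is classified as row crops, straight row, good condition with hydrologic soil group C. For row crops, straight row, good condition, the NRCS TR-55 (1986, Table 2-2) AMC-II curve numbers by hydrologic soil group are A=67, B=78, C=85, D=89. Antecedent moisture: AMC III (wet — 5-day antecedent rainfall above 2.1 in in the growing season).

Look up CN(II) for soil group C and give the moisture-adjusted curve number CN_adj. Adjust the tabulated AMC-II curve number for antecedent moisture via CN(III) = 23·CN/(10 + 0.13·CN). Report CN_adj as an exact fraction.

NRCS table: row crops, straight row, good condition, soil group C → CN(II) = 85
Adjust CN=85 to AMC III: 23·85/(10 + 0.13·85) → 1955 ÷ (421/20) = 39100/421 ≈ 92.874

CN_adj = 39100/421 ≈ 92.874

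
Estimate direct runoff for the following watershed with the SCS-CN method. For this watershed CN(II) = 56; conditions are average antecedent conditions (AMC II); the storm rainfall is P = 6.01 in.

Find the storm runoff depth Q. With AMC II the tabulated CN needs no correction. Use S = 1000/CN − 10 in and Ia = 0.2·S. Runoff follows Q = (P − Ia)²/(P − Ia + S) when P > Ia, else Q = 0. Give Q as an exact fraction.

AMC II — tabulated CN = 56 applies directly.
S = 1000/56 − 10 = 55/7 in ≈ 7.857 in
Ia = 0.2·(55/7) = 11/7 in ≈ 1.571 in
P − Ia = 6.010 − 1.571 = 3107/700 ≈ 4.439 in (> 0, runoff occurs)
Q: (3107/700)² ÷ (8607/700) = 9653449/6024900 in (≈ 1.602 in)

Q = 9653449/6024900 in ≈ 1.602 in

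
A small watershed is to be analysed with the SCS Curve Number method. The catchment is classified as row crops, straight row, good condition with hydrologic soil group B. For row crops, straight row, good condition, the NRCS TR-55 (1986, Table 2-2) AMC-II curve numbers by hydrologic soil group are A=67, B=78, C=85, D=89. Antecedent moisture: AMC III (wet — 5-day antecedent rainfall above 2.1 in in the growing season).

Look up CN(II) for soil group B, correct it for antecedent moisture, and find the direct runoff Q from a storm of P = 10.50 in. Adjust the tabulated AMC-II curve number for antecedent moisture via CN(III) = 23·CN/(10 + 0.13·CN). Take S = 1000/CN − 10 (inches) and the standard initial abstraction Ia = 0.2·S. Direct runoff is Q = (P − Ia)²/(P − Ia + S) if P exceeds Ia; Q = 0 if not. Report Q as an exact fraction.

NRCS table: row crops, straight row, good condition, soil group B → CN(II) = 78
Wet (AMC III): CN(III) = 23·78/(10 + 0.13·78) = 1794/(1007/50) = 89700/1007 ≈ 89.076
Retention S: 1000/CN − 10 with CN=89.076 → S = 1100/897 ≈ 1.226 in
Initial abstraction Ia = S/5 = (1100/897)/5 = 220/897 ≈ 0.245 in
P − Ia = 10.500 − 0.245 = 18397/1794 ≈ 10.255 in (> 0, runoff occurs)
Runoff Q = (P−Ia)²/(P−Ia+S) = (10.255)²/(10.255+1.226) = 338449609/36951018 ≈ 9.159 in

Q = 338449609/36951018 in ≈ 9.159 in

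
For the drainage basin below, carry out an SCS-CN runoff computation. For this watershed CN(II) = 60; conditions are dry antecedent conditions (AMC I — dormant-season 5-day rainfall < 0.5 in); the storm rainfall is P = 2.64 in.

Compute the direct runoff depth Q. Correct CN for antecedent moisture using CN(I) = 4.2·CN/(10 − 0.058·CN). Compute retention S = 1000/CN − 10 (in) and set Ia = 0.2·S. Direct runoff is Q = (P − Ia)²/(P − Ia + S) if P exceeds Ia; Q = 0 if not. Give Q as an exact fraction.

Dry (AMC I): CN(I) = 4.2·60/(10 − 0.058·60) = 252/(163/25) = 6300/163 ≈ 38.650
Retention S: 1000/CN − 10 with CN=38.650 → S = 1000/63 ≈ 15.873 in
Ia = 0.2·(1000/63) = 200/63 in ≈ 3.175 in
P = 2.640 ≤ Ia = 3.175 in: entire storm abstracted, Q = 0.

Q = 0 in ≈ 0.000 in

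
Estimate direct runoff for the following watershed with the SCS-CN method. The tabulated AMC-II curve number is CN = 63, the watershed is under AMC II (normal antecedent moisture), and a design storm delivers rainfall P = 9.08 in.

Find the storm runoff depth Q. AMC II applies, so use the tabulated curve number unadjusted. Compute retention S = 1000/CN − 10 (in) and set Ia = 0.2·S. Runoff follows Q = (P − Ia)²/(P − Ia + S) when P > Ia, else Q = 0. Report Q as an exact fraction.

Q = 155027401/34179075 in ≈ 4.536 in

AMC II — tabulated CN = 63 applies directly.
S = 1000/63 − 10 = 370/63 in ≈ 5.873 in
Ia = 0.2S: 0.2·5.873 = 1.175 in (exactly 74/63)
Excess rainfall: 9.080 − 1.175 = 7.905 in; P > Ia so Q > 0
Q = (12451/1575)²/((12451/1575) + 370/63) = (155027401/2480625)/(21701/1575) = 155027401/34179075 in ≈ 4.536 in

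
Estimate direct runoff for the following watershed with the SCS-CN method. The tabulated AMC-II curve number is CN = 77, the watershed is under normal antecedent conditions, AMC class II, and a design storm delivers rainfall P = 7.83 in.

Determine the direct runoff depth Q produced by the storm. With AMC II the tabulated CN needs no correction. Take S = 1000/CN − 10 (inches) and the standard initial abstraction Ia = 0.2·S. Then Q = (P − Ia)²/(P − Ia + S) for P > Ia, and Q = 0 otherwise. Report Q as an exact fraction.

Average conditions: CN = 77 (no AMC adjustment).
Max retention: S = 1000/77 − 10 = 230/77 in (≈ 2.987 in)
Ia = 0.2·(230/77) = 46/77 in ≈ 0.597 in
P − Ia = 7.830 − 0.597 = 55691/7700 ≈ 7.233 in (> 0, runoff occurs)
Q = (55691/7700)²/((55691/7700) + 230/77) = (3101487481/59290000)/(78691/7700) = 3101487481/605920700 in ≈ 5.119 in

Q = 3101487481/605920700 in ≈ 5.119 in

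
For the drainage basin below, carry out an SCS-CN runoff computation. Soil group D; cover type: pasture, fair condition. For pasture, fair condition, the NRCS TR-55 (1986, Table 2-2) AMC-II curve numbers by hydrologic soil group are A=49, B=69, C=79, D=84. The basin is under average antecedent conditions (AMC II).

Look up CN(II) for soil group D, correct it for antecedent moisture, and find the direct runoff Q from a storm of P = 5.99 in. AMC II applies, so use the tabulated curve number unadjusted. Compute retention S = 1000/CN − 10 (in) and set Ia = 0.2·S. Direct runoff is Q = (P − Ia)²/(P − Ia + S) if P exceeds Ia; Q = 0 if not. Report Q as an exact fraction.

NRCS table: pasture, fair condition, soil group D → CN(II) = 84
AMC II — tabulated CN = 84 applies directly.
Retention S: 1000/CN − 10 with CN=84.000 → S = 40/21 ≈ 1.905 in
Ia = 0.2S: 0.2·1.905 = 0.381 in (exactly 8/21)
Since P=5.990 > Ia=0.381: effective rainfall P−Ia = 11779/2100 in
Runoff Q = (P−Ia)²/(P−Ia+S) = (5.609)²/(5.609+1.905) = 138744841/33135900 ≈ 4.187 in

Q = 138744841/33135900 in ≈ 4.187 in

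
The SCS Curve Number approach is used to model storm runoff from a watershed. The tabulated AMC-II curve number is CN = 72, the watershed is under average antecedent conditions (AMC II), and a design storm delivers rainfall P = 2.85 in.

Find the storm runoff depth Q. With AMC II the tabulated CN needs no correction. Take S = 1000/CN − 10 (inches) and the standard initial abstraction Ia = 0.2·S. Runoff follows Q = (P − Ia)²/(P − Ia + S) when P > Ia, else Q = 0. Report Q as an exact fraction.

Q = 139129/193140 in ≈ 0.720 in

CN(II) = 72; AMC II needs no correction.
S = 1000/72 − 10 = 35/9 in ≈ 3.889 in
Ia = 0.2·(35/9) = 7/9 in ≈ 0.778 in
Excess rainfall: 2.850 − 0.778 = 2.072 in; P > Ia so Q > 0
Runoff Q = (P−Ia)²/(P−Ia+S) = (2.072)²/(2.072+3.889) = 139129/193140 ≈ 0.720 in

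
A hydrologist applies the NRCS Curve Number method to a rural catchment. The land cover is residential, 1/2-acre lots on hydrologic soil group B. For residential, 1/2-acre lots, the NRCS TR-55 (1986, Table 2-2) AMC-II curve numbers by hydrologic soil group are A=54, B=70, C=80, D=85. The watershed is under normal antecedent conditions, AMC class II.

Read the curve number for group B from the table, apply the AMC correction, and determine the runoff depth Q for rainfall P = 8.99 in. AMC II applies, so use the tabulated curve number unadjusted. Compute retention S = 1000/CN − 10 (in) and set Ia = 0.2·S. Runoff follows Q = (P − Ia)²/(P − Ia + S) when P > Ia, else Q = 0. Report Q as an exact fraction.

NRCS table: residential, 1/2-acre lots, soil group B → CN(II) = 70
Average conditions: CN = 70 (no AMC adjustment).
Max retention: S = 1000/70 − 10 = 30/7 in (≈ 4.286 in)
Ia = 0.2S: 0.2·4.286 = 0.857 in (exactly 6/7)
Excess rainfall: 8.990 − 0.857 = 8.133 in; P > Ia so Q > 0
Q = (5693/700)²/((5693/700) + 30/7) = (32410249/490000)/(8693/700) = 32410249/6085100 in ≈ 5.326 in

Q = 32410249/6085100 in ≈ 5.326 in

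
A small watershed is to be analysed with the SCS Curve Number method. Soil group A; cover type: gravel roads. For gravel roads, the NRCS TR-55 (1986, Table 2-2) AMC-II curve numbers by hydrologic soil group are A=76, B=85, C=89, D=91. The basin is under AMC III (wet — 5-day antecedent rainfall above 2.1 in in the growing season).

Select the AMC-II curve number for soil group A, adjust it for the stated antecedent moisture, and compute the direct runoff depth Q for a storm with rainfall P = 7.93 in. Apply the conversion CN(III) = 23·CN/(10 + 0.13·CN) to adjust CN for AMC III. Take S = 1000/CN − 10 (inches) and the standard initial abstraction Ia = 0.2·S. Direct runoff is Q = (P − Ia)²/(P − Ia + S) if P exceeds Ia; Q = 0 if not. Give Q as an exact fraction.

Q = 111917680681/17241441700 in ≈ 6.491 in

NRCS table: gravel roads, soil group A → CN(II) = 76
CN(III) from CN(II)=76: (23·76)/(10 + 0.13·76) = 43700/497 ≈ 87.928
Max retention: S = 1000/(43700/497) − 10 = 600/437 in (≈ 1.373 in)
Ia = 0.2S: 0.2·1.373 = 0.275 in (exactly 120/437)
Excess rainfall: 7.930 − 0.275 = 7.655 in; P > Ia so Q > 0
Runoff Q = (P−Ia)²/(P−Ia+S) = (7.655)²/(7.655+1.373) = 111917680681/17241441700 ≈ 6.491 in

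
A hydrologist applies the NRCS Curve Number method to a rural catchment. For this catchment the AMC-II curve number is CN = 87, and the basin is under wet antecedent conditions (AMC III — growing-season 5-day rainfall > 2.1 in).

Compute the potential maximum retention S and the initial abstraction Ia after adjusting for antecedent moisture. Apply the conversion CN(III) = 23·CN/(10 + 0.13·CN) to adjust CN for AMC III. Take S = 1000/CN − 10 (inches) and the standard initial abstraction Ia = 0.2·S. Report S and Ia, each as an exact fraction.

CN(III) from CN(II)=87: (23·87)/(10 + 0.13·87) = 200100/2131 ≈ 93.900
Max retention: S = 1000/(200100/2131) − 10 = 1300/2001 in (≈ 0.650 in)
Initial abstraction Ia = S/5 = (1300/2001)/5 = 260/2001 ≈ 0.130 in

S = 1300/2001 in ≈ 0.650 in; Ia = 260/2001 in ≈ 0.130 in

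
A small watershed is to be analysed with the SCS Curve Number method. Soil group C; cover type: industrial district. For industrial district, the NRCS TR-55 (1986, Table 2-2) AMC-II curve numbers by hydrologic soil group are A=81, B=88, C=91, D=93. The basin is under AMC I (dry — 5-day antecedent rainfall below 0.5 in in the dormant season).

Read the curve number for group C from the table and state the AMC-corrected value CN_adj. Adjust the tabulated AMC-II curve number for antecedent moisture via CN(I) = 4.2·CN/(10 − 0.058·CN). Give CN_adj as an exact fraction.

NRCS table: industrial district, soil group C → CN(II) = 91
CN(I) from CN(II)=91: (4.2·91)/(10 − 0.058·91) = 63700/787 ≈ 80.940

CN_adj = 63700/787 ≈ 80.940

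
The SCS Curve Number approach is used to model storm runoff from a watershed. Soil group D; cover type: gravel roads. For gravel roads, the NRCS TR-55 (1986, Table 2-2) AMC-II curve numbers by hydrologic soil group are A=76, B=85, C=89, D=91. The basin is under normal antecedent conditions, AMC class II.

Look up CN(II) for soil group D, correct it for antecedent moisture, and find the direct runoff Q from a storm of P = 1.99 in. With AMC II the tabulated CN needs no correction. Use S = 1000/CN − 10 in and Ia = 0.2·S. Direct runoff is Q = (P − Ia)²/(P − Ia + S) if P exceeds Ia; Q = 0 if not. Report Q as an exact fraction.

NRCS table: gravel roads, soil group D → CN(II) = 91
AMC II — tabulated CN = 91 applies directly.
S = 1000/91 − 10 = 90/91 in ≈ 0.989 in
Initial abstraction Ia = S/5 = (90/91)/5 = 18/91 ≈ 0.198 in
Since P=1.990 > Ia=0.198: effective rainfall P−Ia = 16309/9100 in
Runoff Q = (P−Ia)²/(P−Ia+S) = (1.792)²/(1.792+0.989) = 265983481/230311900 ≈ 1.155 in

Q = 265983481/230311900 in ≈ 1.155 in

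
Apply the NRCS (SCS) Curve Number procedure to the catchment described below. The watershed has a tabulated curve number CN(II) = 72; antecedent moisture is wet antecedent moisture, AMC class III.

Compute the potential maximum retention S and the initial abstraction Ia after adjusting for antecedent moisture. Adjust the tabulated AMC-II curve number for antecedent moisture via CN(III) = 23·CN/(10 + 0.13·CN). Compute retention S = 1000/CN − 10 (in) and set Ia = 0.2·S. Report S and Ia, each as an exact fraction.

S = 350/207 in ≈ 1.691 in; Ia = 70/207 in ≈ 0.338 in

Wet (AMC III): CN(III) = 23·72/(10 + 0.13·72) = 1656/(484/25) = 10350/121 ≈ 85.537
S = 1000/(10350/121) − 10 = 350/207 in ≈ 1.691 in
Ia = 0.2·(350/207) = 70/207 in ≈ 0.338 in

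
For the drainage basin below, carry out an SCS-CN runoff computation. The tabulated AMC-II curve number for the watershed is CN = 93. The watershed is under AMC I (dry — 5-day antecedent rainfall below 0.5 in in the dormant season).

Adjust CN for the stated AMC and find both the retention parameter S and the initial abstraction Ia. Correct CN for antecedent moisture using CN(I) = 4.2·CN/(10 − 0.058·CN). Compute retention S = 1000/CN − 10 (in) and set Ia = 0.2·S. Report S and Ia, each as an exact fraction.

Dry (AMC I): CN(I) = 4.2·93/(10 − 0.058·93) = (1953/5)/(2303/500) = 27900/329 ≈ 84.802
Max retention: S = 1000/(27900/329) − 10 = 500/279 in (≈ 1.792 in)
Ia = 0.2·(500/279) = 100/279 in ≈ 0.358 in

S = 500/279 in ≈ 1.792 in; Ia = 100/279 in ≈ 0.358 in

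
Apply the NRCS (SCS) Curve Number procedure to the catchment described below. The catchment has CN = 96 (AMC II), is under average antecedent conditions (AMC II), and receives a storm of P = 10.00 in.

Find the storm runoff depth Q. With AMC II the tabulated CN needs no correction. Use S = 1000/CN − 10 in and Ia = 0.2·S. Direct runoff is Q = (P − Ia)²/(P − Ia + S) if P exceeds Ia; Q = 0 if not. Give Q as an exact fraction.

CN(II) = 96; AMC II needs no correction.
S = 1000/96 − 10 = 5/12 in ≈ 0.417 in
Ia = 0.2·(5/12) = 1/12 in ≈ 0.083 in
Excess rainfall: 10.000 − 0.083 = 9.917 in; P > Ia so Q > 0
Q: (119/12)² ÷ (31/3) = 14161/1488 in (≈ 9.517 in)

Q = 14161/1488 in ≈ 9.517 in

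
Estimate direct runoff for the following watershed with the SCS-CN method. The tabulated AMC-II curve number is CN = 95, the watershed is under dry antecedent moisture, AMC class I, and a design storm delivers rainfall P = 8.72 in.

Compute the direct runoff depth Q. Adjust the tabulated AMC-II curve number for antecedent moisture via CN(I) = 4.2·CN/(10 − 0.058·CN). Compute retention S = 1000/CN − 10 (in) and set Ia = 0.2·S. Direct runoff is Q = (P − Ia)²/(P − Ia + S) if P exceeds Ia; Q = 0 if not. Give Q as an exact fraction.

Adjust CN=95 to AMC I: 4.2·95/(10 − 0.058·95) → 399 ÷ (449/100) = 39900/449 ≈ 88.864
Retention S: 1000/CN − 10 with CN=88.864 → S = 500/399 ≈ 1.253 in
Initial abstraction Ia = S/5 = (500/399)/5 = 100/399 ≈ 0.251 in
Excess rainfall: 8.720 − 0.251 = 8.469 in; P > Ia so Q > 0
Q: (84482/9975)² ÷ (96982/9975) = 3568604162/483697725 in (≈ 7.378 in)

Q = 3568604162/483697725 in ≈ 7.378 in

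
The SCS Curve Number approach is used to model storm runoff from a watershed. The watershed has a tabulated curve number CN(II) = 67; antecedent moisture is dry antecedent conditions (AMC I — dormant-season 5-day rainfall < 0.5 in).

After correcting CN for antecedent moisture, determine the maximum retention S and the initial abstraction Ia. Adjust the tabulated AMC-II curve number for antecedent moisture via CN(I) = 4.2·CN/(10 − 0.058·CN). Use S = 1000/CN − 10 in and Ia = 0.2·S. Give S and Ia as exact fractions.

S = 5500/469 in ≈ 11.727 in; Ia = 1100/469 in ≈ 2.345 in

Adjust CN=67 to AMC I: 4.2·67/(10 − 0.058·67) → (1407/5) ÷ (3057/500) = 46900/1019 ≈ 46.026
S = 1000/(46900/1019) − 10 = 5500/469 in ≈ 11.727 in
Ia = 0.2·(5500/469) = 1100/469 in ≈ 2.345 in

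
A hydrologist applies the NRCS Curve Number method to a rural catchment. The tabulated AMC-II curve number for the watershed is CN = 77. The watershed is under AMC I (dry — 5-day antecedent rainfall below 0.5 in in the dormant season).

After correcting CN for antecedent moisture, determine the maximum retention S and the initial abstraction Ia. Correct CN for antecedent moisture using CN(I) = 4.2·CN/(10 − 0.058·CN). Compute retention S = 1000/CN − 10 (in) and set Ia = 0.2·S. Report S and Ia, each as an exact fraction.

S = 11500/1617 in ≈ 7.112 in; Ia = 2300/1617 in ≈ 1.422 in

Adjust CN=77 to AMC I: 4.2·77/(10 − 0.058·77) → (1617/5) ÷ (2767/500) = 161700/2767 ≈ 58.439
Max retention: S = 1000/(161700/2767) − 10 = 11500/1617 in (≈ 7.112 in)
Initial abstraction Ia = S/5 = (11500/1617)/5 = 2300/1617 ≈ 1.422 in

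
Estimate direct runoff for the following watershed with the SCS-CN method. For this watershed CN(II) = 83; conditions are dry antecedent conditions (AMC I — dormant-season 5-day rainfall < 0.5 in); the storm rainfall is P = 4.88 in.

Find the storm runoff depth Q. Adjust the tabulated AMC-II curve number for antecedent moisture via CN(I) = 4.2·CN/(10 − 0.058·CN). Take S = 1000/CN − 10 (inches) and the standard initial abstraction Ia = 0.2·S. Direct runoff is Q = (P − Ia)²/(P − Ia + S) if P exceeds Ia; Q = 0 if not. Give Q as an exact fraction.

CN(I) from CN(II)=83: (4.2·83)/(10 − 0.058·83) = 174300/2593 ≈ 67.219
S = 1000/(174300/2593) − 10 = 8500/1743 in ≈ 4.877 in
Ia = 0.2S: 0.2·4.877 = 0.975 in (exactly 1700/1743)
P − Ia = 4.880 − 0.975 = 170146/43575 ≈ 3.905 in (> 0, runoff occurs)
Runoff Q = (P−Ia)²/(P−Ia+S) = (3.905)²/(3.905+4.877) = 14474830658/8336899725 ≈ 1.736 in

Q = 14474830658/8336899725 in ≈ 1.736 in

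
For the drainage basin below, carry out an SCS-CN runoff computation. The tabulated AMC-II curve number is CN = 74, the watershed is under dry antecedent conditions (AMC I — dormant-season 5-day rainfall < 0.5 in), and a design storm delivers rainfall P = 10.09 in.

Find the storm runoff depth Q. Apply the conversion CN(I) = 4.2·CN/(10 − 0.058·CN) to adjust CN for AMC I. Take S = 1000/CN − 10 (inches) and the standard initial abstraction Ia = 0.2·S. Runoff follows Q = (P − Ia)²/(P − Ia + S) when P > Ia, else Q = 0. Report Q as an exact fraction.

Q = 427706844049/101320256100 in ≈ 4.221 in

Dry (AMC I): CN(I) = 4.2·74/(10 − 0.058·74) = (1554/5)/(1427/250) = 77700/1427 ≈ 54.450
S = 1000/(77700/1427) − 10 = 6500/777 in ≈ 8.366 in
Ia = 0.2·(6500/777) = 1300/777 in ≈ 1.673 in
Since P=10.090 > Ia=1.673: effective rainfall P−Ia = 653993/77700 in
Runoff Q = (P−Ia)²/(P−Ia+S) = (8.417)²/(8.417+8.366) = 427706844049/101320256100 ≈ 4.221 in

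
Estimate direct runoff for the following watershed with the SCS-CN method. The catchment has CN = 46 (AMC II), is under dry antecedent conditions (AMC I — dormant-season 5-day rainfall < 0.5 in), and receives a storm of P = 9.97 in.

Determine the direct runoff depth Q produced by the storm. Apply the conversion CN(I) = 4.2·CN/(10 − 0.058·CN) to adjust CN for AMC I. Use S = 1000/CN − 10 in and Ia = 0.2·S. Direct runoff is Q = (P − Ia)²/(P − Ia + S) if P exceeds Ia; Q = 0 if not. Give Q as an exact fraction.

Q = 4972647289/8380323700 in ≈ 0.593 in

CN(I) from CN(II)=46: (4.2·46)/(10 − 0.058·46) = 16100/611 ≈ 26.350
Max retention: S = 1000/(16100/611) − 10 = 4500/161 in (≈ 27.950 in)
Initial abstraction Ia = S/5 = (4500/161)/5 = 900/161 ≈ 5.590 in
Excess rainfall: 9.970 − 5.590 = 4.380 in; P > Ia so Q > 0
Runoff Q = (P−Ia)²/(P−Ia+S) = (4.380)²/(4.380+27.950) = 4972647289/8380323700 ≈ 0.593 in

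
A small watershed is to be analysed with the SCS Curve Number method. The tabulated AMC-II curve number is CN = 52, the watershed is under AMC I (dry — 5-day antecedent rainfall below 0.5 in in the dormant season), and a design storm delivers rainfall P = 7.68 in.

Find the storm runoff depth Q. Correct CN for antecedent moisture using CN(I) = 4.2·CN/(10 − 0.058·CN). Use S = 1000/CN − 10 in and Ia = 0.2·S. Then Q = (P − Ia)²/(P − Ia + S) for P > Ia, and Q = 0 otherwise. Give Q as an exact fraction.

Q = 436178/1021475 in ≈ 0.427 in

Adjust CN=52 to AMC I: 4.2·52/(10 − 0.058·52) → (1092/5) ÷ (873/125) = 9100/291 ≈ 31.271
Max retention: S = 1000/(9100/291) − 10 = 2000/91 in (≈ 21.978 in)
Ia = 0.2·(2000/91) = 400/91 in ≈ 4.396 in
P − Ia = 7.680 − 4.396 = 7472/2275 ≈ 3.284 in (> 0, runoff occurs)
Runoff Q = (P−Ia)²/(P−Ia+S) = (3.284)²/(3.284+21.978) = 436178/1021475 ≈ 0.427 in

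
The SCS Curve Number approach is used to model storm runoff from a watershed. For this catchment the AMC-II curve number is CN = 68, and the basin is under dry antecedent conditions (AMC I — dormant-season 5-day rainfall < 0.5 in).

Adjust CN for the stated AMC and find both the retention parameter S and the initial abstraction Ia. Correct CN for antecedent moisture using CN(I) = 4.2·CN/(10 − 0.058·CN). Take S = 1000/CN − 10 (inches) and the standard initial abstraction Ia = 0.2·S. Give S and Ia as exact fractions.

Dry (AMC I): CN(I) = 4.2·68/(10 − 0.058·68) = (1428/5)/(757/125) = 35700/757 ≈ 47.160
S = 1000/(35700/757) − 10 = 4000/357 in ≈ 11.204 in
Ia = 0.2·(4000/357) = 800/357 in ≈ 2.241 in

S = 4000/357 in ≈ 11.204 in; Ia = 800/357 in ≈ 2.241 in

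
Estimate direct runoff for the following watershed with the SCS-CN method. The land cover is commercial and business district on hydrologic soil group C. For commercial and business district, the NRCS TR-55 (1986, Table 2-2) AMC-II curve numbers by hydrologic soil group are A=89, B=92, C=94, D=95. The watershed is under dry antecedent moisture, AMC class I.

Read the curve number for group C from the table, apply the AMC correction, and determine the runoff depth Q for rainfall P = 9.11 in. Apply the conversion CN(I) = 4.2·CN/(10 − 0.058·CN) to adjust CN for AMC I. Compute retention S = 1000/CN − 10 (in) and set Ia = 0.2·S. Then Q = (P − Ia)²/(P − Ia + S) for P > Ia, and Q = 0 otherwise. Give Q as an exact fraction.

NRCS table: commercial and business district, soil group C → CN(II) = 94
Dry (AMC I): CN(I) = 4.2·94/(10 − 0.058·94) = (1974/5)/(1137/250) = 32900/379 ≈ 86.807
Retention S: 1000/CN − 10 with CN=86.807 → S = 500/329 ≈ 1.520 in
Ia = 0.2·(500/329) = 100/329 in ≈ 0.304 in
P − Ia = 9.110 − 0.304 = 289719/32900 ≈ 8.806 in (> 0, runoff occurs)
Runoff Q = (P−Ia)²/(P−Ia+S) = (8.806)²/(8.806+1.520) = 83937098961/11176755100 ≈ 7.510 in

Q = 83937098961/11176755100 in ≈ 7.510 in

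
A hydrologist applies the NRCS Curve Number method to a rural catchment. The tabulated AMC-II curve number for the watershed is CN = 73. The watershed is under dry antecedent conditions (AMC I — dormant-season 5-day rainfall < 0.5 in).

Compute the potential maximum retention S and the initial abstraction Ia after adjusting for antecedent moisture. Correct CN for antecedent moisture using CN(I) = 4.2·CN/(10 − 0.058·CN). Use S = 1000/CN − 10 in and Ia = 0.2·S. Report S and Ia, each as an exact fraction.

CN(I) from CN(II)=73: (4.2·73)/(10 − 0.058·73) = 51100/961 ≈ 53.174
Max retention: S = 1000/(51100/961) − 10 = 4500/511 in (≈ 8.806 in)
Ia = 0.2·(4500/511) = 900/511 in ≈ 1.761 in

S = 4500/511 in ≈ 8.806 in; Ia = 900/511 in ≈ 1.761 in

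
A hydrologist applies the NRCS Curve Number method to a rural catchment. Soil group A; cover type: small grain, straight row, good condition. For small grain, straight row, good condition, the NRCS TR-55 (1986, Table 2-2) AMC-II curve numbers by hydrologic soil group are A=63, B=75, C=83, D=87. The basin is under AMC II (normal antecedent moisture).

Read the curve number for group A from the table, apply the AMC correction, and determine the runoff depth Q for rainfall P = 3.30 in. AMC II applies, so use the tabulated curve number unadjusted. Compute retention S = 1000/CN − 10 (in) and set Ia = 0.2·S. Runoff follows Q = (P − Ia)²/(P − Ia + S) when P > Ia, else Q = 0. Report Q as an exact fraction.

NRCS table: small grain, straight row, good condition, soil group A → CN(II) = 63
CN(II) = 63; AMC II needs no correction.
Max retention: S = 1000/63 − 10 = 370/63 in (≈ 5.873 in)
Initial abstraction Ia = S/5 = (370/63)/5 = 74/63 ≈ 1.175 in
Excess rainfall: 3.300 − 1.175 = 2.125 in; P > Ia so Q > 0
Q: (1339/630)² ÷ (5039/630) = 1792921/3174570 in (≈ 0.565 in)

Q = 1792921/3174570 in ≈ 0.565 in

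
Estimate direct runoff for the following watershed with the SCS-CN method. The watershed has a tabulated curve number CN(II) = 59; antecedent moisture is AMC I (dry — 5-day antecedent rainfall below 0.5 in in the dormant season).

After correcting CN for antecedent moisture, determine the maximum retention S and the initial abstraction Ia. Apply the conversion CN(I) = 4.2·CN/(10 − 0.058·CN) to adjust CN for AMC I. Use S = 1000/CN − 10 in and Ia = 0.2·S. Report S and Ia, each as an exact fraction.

Adjust CN=59 to AMC I: 4.2·59/(10 − 0.058·59) → (1239/5) ÷ (3289/500) = 123900/3289 ≈ 37.671
S = 1000/(123900/3289) − 10 = 20500/1239 in ≈ 16.546 in
Ia = 0.2S: 0.2·16.546 = 3.309 in (exactly 4100/1239)

S = 20500/1239 in ≈ 16.546 in; Ia = 4100/1239 in ≈ 3.309 in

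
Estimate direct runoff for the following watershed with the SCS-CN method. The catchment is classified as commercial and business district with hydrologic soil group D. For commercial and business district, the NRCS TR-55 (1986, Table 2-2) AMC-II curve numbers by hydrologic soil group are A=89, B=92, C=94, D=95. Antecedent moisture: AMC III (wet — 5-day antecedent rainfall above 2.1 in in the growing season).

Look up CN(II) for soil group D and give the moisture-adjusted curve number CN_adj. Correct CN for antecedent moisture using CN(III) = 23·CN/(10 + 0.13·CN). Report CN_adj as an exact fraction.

NRCS table: commercial and business district, soil group D → CN(II) = 95
Adjust CN=95 to AMC III: 23·95/(10 + 0.13·95) → 2185 ÷ (447/20) = 43700/447 ≈ 97.763

CN_adj = 43700/447 ≈ 97.763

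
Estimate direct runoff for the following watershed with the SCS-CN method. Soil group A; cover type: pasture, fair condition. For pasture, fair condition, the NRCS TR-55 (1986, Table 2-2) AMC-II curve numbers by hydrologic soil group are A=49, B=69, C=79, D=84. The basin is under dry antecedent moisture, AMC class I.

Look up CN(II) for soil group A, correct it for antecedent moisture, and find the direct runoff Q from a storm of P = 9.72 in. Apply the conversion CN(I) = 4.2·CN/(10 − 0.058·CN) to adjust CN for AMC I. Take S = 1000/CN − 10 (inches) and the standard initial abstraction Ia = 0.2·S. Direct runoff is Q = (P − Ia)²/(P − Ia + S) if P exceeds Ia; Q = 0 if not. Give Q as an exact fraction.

NRCS table: pasture, fair condition, soil group A → CN(II) = 49
Dry (AMC I): CN(I) = 4.2·49/(10 − 0.058·49) = (1029/5)/(3579/500) = 34300/1193 ≈ 28.751
Max retention: S = 1000/(34300/1193) − 10 = 8500/343 in (≈ 24.781 in)
Ia = 0.2S: 0.2·24.781 = 4.956 in (exactly 1700/343)
P − Ia = 9.720 − 4.956 = 40849/8575 ≈ 4.764 in (> 0, runoff occurs)
Runoff Q = (P−Ia)²/(P−Ia+S) = (4.764)²/(4.764+24.781) = 1668640801/2172467675 ≈ 0.768 in

Q = 1668640801/2172467675 in ≈ 0.768 in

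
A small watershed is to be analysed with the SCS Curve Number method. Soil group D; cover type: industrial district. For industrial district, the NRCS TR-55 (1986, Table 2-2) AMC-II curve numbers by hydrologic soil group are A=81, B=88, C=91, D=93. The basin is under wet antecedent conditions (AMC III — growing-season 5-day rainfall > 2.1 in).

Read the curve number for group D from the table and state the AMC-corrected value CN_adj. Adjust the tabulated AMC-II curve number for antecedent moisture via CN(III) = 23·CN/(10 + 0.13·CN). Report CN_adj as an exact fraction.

CN_adj = 213900/2209 ≈ 96.831

NRCS table: industrial district, soil group D → CN(II) = 93
Wet (AMC III): CN(III) = 23·93/(10 + 0.13·93) = 2139/(2209/100) = 213900/2209 ≈ 96.831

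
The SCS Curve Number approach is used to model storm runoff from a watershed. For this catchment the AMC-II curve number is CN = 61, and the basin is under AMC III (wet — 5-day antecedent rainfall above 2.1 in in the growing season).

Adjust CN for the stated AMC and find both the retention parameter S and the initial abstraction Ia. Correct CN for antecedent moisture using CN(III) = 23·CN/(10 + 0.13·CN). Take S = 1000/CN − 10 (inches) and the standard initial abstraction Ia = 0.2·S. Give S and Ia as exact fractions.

S = 3900/1403 in ≈ 2.780 in; Ia = 780/1403 in ≈ 0.556 in

Adjust CN=61 to AMC III: 23·61/(10 + 0.13·61) → 1403 ÷ (1793/100) = 140300/1793 ≈ 78.249
Retention S: 1000/CN − 10 with CN=78.249 → S = 3900/1403 ≈ 2.780 in
Ia = 0.2S: 0.2·2.780 = 0.556 in (exactly 780/1403)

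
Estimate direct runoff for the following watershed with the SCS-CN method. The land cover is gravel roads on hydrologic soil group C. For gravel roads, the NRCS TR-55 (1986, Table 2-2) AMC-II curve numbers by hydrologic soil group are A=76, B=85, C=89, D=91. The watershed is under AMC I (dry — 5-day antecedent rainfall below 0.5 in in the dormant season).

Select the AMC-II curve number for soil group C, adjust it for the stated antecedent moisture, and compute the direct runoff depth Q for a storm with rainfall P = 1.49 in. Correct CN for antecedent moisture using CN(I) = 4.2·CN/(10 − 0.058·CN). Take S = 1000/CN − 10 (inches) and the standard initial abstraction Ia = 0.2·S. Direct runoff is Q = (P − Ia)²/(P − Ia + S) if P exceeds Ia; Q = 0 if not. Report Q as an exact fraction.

Q = 28385847361/134284098900 in ≈ 0.211 in

NRCS table: gravel roads, soil group C → CN(II) = 89
Dry (AMC I): CN(I) = 4.2·89/(10 − 0.058·89) = (1869/5)/(2419/500) = 186900/2419 ≈ 77.263
Max retention: S = 1000/(186900/2419) − 10 = 5500/1869 in (≈ 2.943 in)
Ia = 0.2·(5500/1869) = 1100/1869 in ≈ 0.589 in
Since P=1.490 > Ia=0.589: effective rainfall P−Ia = 168481/186900 in
Q: (168481/186900)² ÷ (718481/186900) = 28385847361/134284098900 in (≈ 0.211 in)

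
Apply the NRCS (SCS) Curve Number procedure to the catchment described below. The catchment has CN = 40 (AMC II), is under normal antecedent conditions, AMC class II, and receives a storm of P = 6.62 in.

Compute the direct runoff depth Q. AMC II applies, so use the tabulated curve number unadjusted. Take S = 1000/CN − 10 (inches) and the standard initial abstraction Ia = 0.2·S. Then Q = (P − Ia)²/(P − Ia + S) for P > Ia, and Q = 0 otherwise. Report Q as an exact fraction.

Average conditions: CN = 40 (no AMC adjustment).
Max retention: S = 1000/40 − 10 = 15 in (≈ 15.000 in)
Ia = 0.2·15 = 3 in ≈ 3.000 in
P − Ia = 6.620 − 3.000 = 181/50 ≈ 3.620 in (> 0, runoff occurs)
Q = (181/50)²/((181/50) + 15) = (32761/2500)/(931/50) = 32761/46550 in ≈ 0.704 in

Q = 32761/46550 in ≈ 0.704 in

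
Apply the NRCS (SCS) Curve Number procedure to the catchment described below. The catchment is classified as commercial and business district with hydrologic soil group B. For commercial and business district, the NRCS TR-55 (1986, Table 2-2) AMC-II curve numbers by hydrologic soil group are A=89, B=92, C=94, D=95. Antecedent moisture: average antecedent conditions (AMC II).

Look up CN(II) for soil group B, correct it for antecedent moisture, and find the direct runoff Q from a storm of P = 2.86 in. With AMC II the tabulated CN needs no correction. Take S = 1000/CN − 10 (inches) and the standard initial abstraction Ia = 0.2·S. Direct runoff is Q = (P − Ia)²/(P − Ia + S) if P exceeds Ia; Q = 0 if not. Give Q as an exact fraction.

Q = 9541921/4702350 in ≈ 2.029 in

NRCS table: commercial and business district, soil group B → CN(II) = 92
CN(II) = 92; AMC II needs no correction.
S = 1000/92 − 10 = 20/23 in ≈ 0.870 in
Ia = 0.2·(20/23) = 4/23 in ≈ 0.174 in
Excess rainfall: 2.860 − 0.174 = 2.686 in; P > Ia so Q > 0
Q: (3089/1150)² ÷ (4089/1150) = 9541921/4702350 in (≈ 2.029 in)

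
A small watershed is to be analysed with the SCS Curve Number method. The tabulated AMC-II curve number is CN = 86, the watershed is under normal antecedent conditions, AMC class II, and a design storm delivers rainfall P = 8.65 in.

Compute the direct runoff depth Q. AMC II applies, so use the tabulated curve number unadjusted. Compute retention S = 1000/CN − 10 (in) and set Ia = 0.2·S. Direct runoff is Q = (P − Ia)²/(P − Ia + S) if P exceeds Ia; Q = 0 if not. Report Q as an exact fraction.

CN(II) = 86; AMC II needs no correction.
S = 1000/86 − 10 = 70/43 in ≈ 1.628 in
Initial abstraction Ia = S/5 = (70/43)/5 = 14/43 ≈ 0.326 in
Excess rainfall: 8.650 − 0.326 = 8.324 in; P > Ia so Q > 0
Q = (7159/860)²/((7159/860) + 70/43) = (51251281/739600)/(8559/860) = 51251281/7360740 in ≈ 6.963 in

Q = 51251281/7360740 in ≈ 6.963 in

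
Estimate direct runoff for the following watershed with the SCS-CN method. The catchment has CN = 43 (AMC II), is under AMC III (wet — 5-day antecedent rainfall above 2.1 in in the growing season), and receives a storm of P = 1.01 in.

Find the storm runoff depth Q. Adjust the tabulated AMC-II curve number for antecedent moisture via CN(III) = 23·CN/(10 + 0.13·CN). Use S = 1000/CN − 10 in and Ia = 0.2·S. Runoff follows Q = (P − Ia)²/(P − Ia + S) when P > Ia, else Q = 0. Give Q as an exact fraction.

Q = 0 in ≈ 0.000 in

Wet (AMC III): CN(III) = 23·43/(10 + 0.13·43) = 989/(1559/100) = 98900/1559 ≈ 63.438
Retention S: 1000/CN − 10 with CN=63.438 → S = 5700/989 ≈ 5.763 in
Initial abstraction Ia = S/5 = (5700/989)/5 = 1140/989 ≈ 1.153 in
P = 1.010 ≤ Ia = 1.153 in: entire storm abstracted, Q = 0.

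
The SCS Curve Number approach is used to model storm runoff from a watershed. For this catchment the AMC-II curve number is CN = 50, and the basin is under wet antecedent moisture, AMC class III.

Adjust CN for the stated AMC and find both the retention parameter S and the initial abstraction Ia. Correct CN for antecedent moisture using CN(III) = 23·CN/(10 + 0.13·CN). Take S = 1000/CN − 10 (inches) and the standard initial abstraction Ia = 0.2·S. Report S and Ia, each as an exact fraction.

S = 100/23 in ≈ 4.348 in; Ia = 20/23 in ≈ 0.870 in

Adjust CN=50 to AMC III: 23·50/(10 + 0.13·50) → 1150 ÷ (33/2) = 2300/33 ≈ 69.697
Max retention: S = 1000/(2300/33) − 10 = 100/23 in (≈ 4.348 in)
Initial abstraction Ia = S/5 = (100/23)/5 = 20/23 ≈ 0.870 in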